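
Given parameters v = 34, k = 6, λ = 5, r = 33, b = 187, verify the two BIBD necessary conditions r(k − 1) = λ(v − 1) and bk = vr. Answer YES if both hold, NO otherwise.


Condition (i): r(k − 1) = 33·5 = 165; λ(v − 1) = 5·33 = 165. Match? YES.
Condition (ii): bk = 187·6 = 1122; vr = 34·33 = 1122. Match? YES.
Both conditions hold? YES.

YES


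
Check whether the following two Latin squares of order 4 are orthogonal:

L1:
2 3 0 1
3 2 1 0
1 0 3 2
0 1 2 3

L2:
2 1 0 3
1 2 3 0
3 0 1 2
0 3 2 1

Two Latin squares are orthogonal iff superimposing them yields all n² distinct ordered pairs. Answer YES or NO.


Form the n² = 16 superimposed pairs (L1[i][j], L2[i][j]), row by row (rows and columns indexed from 0):
row 0: (2,2) (3,1) (0,0) (1,3)
row 1: (3,1) (2,2) (1,3) (0,0)
row 2: (1,3) (0,0) (3,1) (2,2)
row 3: (0,0) (1,3) (2,2) (3,1)
Orthogonality requires all 16 pairs distinct.
But the pair (3,1) repeats: cell (0,1) has L1 = 3, L2 = 1, and cell (1,0) has L1 = 3, L2 = 1.
A repeated pair means some other pair never occurs (only 4 distinct pairs out of 16), so the squares are not orthogonal.
Conclusion: NO.

NO


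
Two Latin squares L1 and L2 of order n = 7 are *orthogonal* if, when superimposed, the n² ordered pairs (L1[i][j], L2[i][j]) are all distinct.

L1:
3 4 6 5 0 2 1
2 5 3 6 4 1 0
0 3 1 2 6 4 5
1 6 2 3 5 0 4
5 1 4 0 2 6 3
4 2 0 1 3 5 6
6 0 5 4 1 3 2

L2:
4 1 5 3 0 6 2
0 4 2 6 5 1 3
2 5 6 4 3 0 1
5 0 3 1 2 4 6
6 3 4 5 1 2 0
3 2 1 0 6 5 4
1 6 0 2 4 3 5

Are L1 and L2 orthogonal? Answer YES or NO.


Form the n² = 49 superimposed pairs (L1[i][j], L2[i][j]), row by row (rows and columns indexed from 0):
row 0: (3,4) (4,1) (6,5) (5,3) (0,0) (2,6) (1,2)
row 1: (2,0) (5,4) (3,2) (6,6) (4,5) (1,1) (0,3)
row 2: (0,2) (3,5) (1,6) (2,4) (6,3) (4,0) (5,1)
row 3: (1,5) (6,0) (2,3) (3,1) (5,2) (0,4) (4,6)
row 4: (5,6) (1,3) (4,4) (0,5) (2,1) (6,2) (3,0)
row 5: (4,3) (2,2) (0,1) (1,0) (3,6) (5,5) (6,4)
row 6: (6,1) (0,6) (5,0) (4,2) (1,4) (3,3) (2,5)
Orthogonality requires all 49 pairs distinct.
Check by first coordinate: for each symbol s of L1, list the L2 entries in the n cells where L1 = s; they must all differ.
  L1 = 0: L2 entries (in reading order) 0, 3, 2, 4, 5, 1, 6 — all 7 distinct ✓
  L1 = 1: L2 entries (in reading order) 2, 1, 6, 5, 3, 0, 4 — all 7 distinct ✓
  L1 = 2: L2 entries (in reading order) 6, 0, 4, 3, 1, 2, 5 — all 7 distinct ✓
  L1 = 3: L2 entries (in reading order) 4, 2, 5, 1, 0, 6, 3 — all 7 distinct ✓
  L1 = 4: L2 entries (in reading order) 1, 5, 0, 6, 4, 3, 2 — all 7 distinct ✓
  L1 = 5: L2 entries (in reading order) 3, 4, 1, 2, 6, 5, 0 — all 7 distinct ✓
  L1 = 6: L2 entries (in reading order) 5, 6, 3, 0, 2, 4, 1 — all 7 distinct ✓
Every symbol of L1 meets every symbol of L2 exactly once, so all 49 pairs are distinct (49 of 49).
Conclusion: YES.

YES


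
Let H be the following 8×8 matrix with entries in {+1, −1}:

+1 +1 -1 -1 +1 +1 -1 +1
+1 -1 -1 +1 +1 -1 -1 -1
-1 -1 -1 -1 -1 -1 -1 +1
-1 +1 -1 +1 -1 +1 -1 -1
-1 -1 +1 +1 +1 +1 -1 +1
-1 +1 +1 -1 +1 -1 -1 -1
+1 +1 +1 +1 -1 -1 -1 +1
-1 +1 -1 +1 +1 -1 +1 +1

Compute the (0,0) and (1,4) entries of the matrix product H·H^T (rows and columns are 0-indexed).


Row 0 of H: [1, 1, -1, -1, 1, 1, -1, 1].
Row 1 of H: [1, -1, -1, 1, 1, -1, -1, -1].
Row 4 of H: [-1, -1, 1, 1, 1, 1, -1, 1].
(H·H^T)[0][0] = Σ_j H[0][j]·H[0][j] = (1)² + (1)² + (-1)² + (-1)² + (1)² + (1)² + (-1)² + (1)² = 1 + 1 + 1 + 1 + 1 + 1 + 1 + 1 = 8.
(H·H^T)[1][4] = Σ_j H[1][j]·H[4][j] = (1)·(-1) + (-1)·(-1) + (-1)·(1) + (1)·(1) + (1)·(1) + (-1)·(1) + (-1)·(-1) + (-1)·(1) = -1 + 1 + -1 + 1 + 1 + -1 + 1 + -1 = 0.
So rows 1 and 4 are orthogonal; the diagonal entry equals n = 8.

(0,0) entry = 8; (1,4) entry = 0.


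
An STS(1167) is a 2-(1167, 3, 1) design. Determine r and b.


An STS(v) is a 2-(v, 3, 1) BIBD: block size k = 3, λ = 1.
Replication: r(k − 1) = λ(v − 1) ⇒ r·2 = 1167 − 1 = 1166 ⇒ r = 583.
Block count: bk = vr ⇒ b·3 = 1167·583 = 680361 ⇒ b = 226787.
(Check via b = v(v − 1)/6 = 1167·1166/6 = 1360722/6 = 226787.)

r = 583, b = 226787.


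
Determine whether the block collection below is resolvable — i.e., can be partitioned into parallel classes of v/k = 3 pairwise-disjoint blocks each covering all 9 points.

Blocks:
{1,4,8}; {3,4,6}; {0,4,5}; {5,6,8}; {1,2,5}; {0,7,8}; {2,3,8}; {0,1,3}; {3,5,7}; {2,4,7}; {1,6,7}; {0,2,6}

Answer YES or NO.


v = 9, block size k = 3, number of blocks = 12.
For resolvability, blocks must partition into parallel classes of size v/k = 3.
Total blocks must therefore be a multiple of 3: 12 = 3·4 + 0 ⇒ divisible ✓.
Greedy packing gives 4 candidate class(es). Each should be a full parallel class (size 3, covers all 9 points).
  Class 1 (3 blocks): {1,4,8}; {3,5,7}; {0,2,6}. Points covered: [0, 1, 2, 3, 4, 5, 6, 7, 8].
  Class 2 (3 blocks): {3,4,6}; {1,2,5}; {0,7,8}. Points covered: [0, 1, 2, 3, 4, 5, 6, 7, 8].
  Class 3 (3 blocks): {0,4,5}; {2,3,8}; {1,6,7}. Points covered: [0, 1, 2, 3, 4, 5, 6, 7, 8].
  Class 4 (3 blocks): {5,6,8}; {0,1,3}; {2,4,7}. Points covered: [0, 1, 2, 3, 4, 5, 6, 7, 8].
All classes full (size 3)? YES. All classes cover every point? YES.
Resolvable? YES.

YES


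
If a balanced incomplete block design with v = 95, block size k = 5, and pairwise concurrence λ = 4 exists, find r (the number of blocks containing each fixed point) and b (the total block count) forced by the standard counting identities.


Any 2-(v, k, λ) BIBD satisfies two necessary conditions:
  (i)  Each point sits in r blocks, and counting incidences through any fixed point gives r(k − 1) = λ(v − 1), so r = λ(v − 1)/(k − 1).
  (ii) Total incidences bk = vr, so b = vr/k.
Step 1: r = λ(v − 1)/(k − 1) = 4·(95 − 1)/(5 − 1) = 4·94/4 = 376/4 = 94.
Step 2: b = vr/k = 95·94/5 = 8930/5 = 1786.
Check integrality: r = 94 ∈ Z ✓, b = 1786 ∈ Z ✓.
(These identities are necessary conditions: they determine r and b for any design with these parameters, but do not by themselves prove that one exists.)

r = 94, b = 1786.


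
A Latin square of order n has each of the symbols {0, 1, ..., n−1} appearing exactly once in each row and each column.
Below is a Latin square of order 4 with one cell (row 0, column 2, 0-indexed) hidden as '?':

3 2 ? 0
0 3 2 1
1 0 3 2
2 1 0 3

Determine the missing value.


Row 0 contains symbols [0, 2, 3] — missing [1].
Column 2 contains symbols [0, 2, 3] — missing [1].
The missing symbol must appear in both missing sets; intersection = [1].
Therefore the hidden value is 1.

Missing value = 1.


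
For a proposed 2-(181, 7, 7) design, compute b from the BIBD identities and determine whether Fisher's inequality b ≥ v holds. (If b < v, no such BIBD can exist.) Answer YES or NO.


b = λv(v − 1)/(k(k − 1)) = 7·181·180/(7·6) = 228060/42 = 5430.
Compare with v = 181: b ≥ v, so Fisher's inequality holds.

YES


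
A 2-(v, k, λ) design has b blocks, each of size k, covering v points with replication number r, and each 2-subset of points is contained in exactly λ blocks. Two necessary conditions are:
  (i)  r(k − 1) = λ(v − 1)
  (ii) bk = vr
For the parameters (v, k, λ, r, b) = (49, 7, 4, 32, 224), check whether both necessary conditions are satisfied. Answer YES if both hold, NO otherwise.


Condition (i): r(k − 1) = 32·6 = 192; λ(v − 1) = 4·48 = 192. Match? YES.
Condition (ii): bk = 224·7 = 1568; vr = 49·32 = 1568. Match? YES.
Both conditions hold? YES.

YES


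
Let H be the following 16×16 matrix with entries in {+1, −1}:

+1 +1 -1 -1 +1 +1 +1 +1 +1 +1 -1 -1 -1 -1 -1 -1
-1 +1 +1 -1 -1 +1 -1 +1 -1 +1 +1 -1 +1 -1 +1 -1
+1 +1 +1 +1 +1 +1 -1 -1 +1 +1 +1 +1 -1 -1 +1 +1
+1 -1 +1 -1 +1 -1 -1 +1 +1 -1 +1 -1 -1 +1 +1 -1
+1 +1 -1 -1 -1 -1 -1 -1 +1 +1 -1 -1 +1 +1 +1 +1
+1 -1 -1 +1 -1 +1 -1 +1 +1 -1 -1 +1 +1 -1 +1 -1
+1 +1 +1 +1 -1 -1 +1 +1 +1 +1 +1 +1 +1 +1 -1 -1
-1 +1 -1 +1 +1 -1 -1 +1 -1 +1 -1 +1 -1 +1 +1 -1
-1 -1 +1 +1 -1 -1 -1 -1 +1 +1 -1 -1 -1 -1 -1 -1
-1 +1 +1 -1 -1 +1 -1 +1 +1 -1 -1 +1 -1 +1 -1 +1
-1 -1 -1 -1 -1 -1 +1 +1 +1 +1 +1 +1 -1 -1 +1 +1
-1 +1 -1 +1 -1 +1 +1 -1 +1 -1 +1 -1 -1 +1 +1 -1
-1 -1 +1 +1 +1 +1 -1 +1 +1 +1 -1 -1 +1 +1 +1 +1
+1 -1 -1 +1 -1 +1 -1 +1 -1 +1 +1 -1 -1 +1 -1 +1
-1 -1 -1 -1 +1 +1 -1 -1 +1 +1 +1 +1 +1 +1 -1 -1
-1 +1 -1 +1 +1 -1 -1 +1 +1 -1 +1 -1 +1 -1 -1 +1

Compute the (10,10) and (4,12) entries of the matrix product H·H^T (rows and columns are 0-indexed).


Row 4 of H: [1, 1, -1, -1, -1, -1, -1, -1, 1, 1, -1, -1, 1, 1, 1, 1].
Row 10 of H: [-1, -1, -1, -1, -1, -1, 1, 1, 1, 1, 1, 1, -1, -1, 1, 1].
Row 12 of H: [-1, -1, 1, 1, 1, 1, -1, 1, 1, 1, -1, -1, 1, 1, 1, 1].
(H·H^T)[10][10] = Σ_j H[10][j]·H[10][j] = (-1)² + (-1)² + (-1)² + (-1)² + (-1)² + (-1)² + (1)² + (1)² + (1)² + (1)² + (1)² + (1)² + (-1)² + (-1)² + (1)² + (1)² = 1 + 1 + 1 + 1 + 1 + 1 + 1 + 1 + 1 + 1 + 1 + 1 + 1 + 1 + 1 + 1 = 16.
(H·H^T)[4][12] = Σ_j H[4][j]·H[12][j] = (1)·(-1) + (1)·(-1) + (-1)·(1) + (-1)·(1) + (-1)·(1) + (-1)·(1) + (-1)·(-1) + (-1)·(1) + (1)·(1) + (1)·(1) + (-1)·(-1) + (-1)·(-1) + (1)·(1) + (1)·(1) + (1)·(1) + (1)·(1) = -1 + -1 + -1 + -1 + -1 + -1 + 1 + -1 + 1 + 1 + 1 + 1 + 1 + 1 + 1 + 1 = 2.
Rows 4 and 12 are not orthogonal (dot product = 2 ≠ 0), so H is not a Hadamard matrix.

(10,10) entry = 16; (4,12) entry = 2.


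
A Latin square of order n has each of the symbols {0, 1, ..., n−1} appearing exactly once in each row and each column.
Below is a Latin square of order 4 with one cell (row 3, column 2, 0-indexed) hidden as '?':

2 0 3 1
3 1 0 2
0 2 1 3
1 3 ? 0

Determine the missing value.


Row 3 contains symbols [0, 1, 3] — missing [2].
Column 2 contains symbols [0, 1, 3] — missing [2].
The missing symbol must appear in both missing sets; intersection = [2].
Therefore the hidden value is 2.

Missing value = 2.


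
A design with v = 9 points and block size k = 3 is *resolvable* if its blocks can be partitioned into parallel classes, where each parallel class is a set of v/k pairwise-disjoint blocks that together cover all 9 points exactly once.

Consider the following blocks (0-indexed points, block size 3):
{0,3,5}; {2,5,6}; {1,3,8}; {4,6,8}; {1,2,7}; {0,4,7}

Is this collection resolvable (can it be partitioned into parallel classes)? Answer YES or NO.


v = 9, block size k = 3, number of blocks = 6.
For resolvability, blocks must partition into parallel classes of size v/k = 3.
Total blocks must therefore be a multiple of 3: 6 = 3·2 + 0 ⇒ divisible ✓.
Greedy packing gives 2 candidate class(es). Each should be a full parallel class (size 3, covers all 9 points).
  Class 1 (3 blocks): {0,3,5}; {4,6,8}; {1,2,7}. Points covered: [0, 1, 2, 3, 4, 5, 6, 7, 8].
  Class 2 (3 blocks): {2,5,6}; {1,3,8}; {0,4,7}. Points covered: [0, 1, 2, 3, 4, 5, 6, 7, 8].
All classes full (size 3)? YES. All classes cover every point? YES.
Resolvable? YES.

YES


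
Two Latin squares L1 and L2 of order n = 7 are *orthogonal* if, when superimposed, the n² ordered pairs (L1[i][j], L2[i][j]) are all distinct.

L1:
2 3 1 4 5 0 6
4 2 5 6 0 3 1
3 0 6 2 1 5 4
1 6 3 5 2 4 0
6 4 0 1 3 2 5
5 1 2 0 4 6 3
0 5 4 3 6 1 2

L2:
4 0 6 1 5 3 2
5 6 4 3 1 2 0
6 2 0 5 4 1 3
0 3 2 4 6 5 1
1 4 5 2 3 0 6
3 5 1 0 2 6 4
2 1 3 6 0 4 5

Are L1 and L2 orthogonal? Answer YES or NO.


Form the n² = 49 superimposed pairs (L1[i][j], L2[i][j]), row by row (rows and columns indexed from 0):
row 0: (2,4) (3,0) (1,6) (4,1) (5,5) (0,3) (6,2)
row 1: (4,5) (2,6) (5,4) (6,3) (0,1) (3,2) (1,0)
row 2: (3,6) (0,2) (6,0) (2,5) (1,4) (5,1) (4,3)
row 3: (1,0) (6,3) (3,2) (5,4) (2,6) (4,5) (0,1)
row 4: (6,1) (4,4) (0,5) (1,2) (3,3) (2,0) (5,6)
row 5: (5,3) (1,5) (2,1) (0,0) (4,2) (6,6) (3,4)
row 6: (0,2) (5,1) (4,3) (3,6) (6,0) (1,4) (2,5)
Orthogonality requires all 49 pairs distinct.
But the pair (1,0) repeats: cell (1,6) has L1 = 1, L2 = 0, and cell (3,0) has L1 = 1, L2 = 0.
A repeated pair means some other pair never occurs (only 35 distinct pairs out of 49), so the squares are not orthogonal.
Conclusion: NO.

NO


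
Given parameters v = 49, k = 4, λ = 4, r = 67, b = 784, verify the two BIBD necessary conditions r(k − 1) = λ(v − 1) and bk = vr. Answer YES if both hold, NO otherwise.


Condition (i): r(k − 1) = 67·3 = 201; λ(v − 1) = 4·48 = 192. Match? NO.
Condition (ii): bk = 784·4 = 3136; vr = 49·67 = 3283. Match? NO.
Both conditions hold? NO.

NO


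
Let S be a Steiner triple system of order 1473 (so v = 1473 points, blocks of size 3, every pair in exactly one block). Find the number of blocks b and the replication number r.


An STS(v) is a 2-(v, 3, 1) BIBD: block size k = 3, λ = 1.
Replication: r(k − 1) = λ(v − 1) ⇒ r·2 = 1473 − 1 = 1472 ⇒ r = 736.
Block count: bk = vr ⇒ b·3 = 1473·736 = 1084128 ⇒ b = 361376.

r = 736, b = 361376.


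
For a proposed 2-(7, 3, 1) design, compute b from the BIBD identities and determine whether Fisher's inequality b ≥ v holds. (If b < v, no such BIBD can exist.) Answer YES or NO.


b = λv(v − 1)/(k(k − 1)) = 1·7·6/(3·2) = 42/6 = 7.
Compare with v = 7: b ≥ v, so Fisher's inequality holds.

YES


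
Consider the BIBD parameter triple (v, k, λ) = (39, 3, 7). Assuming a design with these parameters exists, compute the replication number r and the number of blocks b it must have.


Any 2-(v, k, λ) BIBD satisfies two necessary conditions:
  (i)  Each point sits in r blocks, and counting incidences through any fixed point gives r(k − 1) = λ(v − 1), so r = λ(v − 1)/(k − 1).
  (ii) Total incidences bk = vr, so b = vr/k.
Step 1: r = λ(v − 1)/(k − 1) = 7·(39 − 1)/(3 − 1) = 7·38/2 = 266/2 = 133.
Step 2: b = vr/k = 39·133/3 = 5187/3 = 1729.
Check integrality: r = 133 ∈ Z ✓, b = 1729 ∈ Z ✓.
(These identities are necessary conditions: they determine r and b for any design with these parameters, but do not by themselves prove that one exists.)

r = 133, b = 1729.


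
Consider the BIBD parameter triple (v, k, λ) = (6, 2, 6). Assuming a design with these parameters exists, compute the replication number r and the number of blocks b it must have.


Any 2-(v, k, λ) BIBD satisfies two necessary conditions:
  (i)  Each point sits in r blocks, and counting incidences through any fixed point gives r(k − 1) = λ(v − 1), so r = λ(v − 1)/(k − 1).
  (ii) Total incidences bk = vr, so b = vr/k.
Step 1: r = λ(v − 1)/(k − 1) = 6·(6 − 1)/(2 − 1) = 6·5/1 = 30/1 = 30.
Step 2: b = vr/k = 6·30/2 = 180/2 = 90.
Check integrality: r = 30 ∈ Z ✓, b = 90 ∈ Z ✓.
(These identities are necessary conditions: they determine r and b for any design with these parameters, but do not by themselves prove that one exists.)

r = 30, b = 90.


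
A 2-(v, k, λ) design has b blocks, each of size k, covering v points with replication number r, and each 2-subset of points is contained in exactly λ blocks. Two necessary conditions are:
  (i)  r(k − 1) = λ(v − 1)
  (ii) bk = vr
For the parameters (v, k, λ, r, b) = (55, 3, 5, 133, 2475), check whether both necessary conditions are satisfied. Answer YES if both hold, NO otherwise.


Condition (i): r(k − 1) = 133·2 = 266; λ(v − 1) = 5·54 = 270. Match? NO.
Condition (ii): bk = 2475·3 = 7425; vr = 55·133 = 7315. Match? NO.
Both conditions hold? NO.

NO


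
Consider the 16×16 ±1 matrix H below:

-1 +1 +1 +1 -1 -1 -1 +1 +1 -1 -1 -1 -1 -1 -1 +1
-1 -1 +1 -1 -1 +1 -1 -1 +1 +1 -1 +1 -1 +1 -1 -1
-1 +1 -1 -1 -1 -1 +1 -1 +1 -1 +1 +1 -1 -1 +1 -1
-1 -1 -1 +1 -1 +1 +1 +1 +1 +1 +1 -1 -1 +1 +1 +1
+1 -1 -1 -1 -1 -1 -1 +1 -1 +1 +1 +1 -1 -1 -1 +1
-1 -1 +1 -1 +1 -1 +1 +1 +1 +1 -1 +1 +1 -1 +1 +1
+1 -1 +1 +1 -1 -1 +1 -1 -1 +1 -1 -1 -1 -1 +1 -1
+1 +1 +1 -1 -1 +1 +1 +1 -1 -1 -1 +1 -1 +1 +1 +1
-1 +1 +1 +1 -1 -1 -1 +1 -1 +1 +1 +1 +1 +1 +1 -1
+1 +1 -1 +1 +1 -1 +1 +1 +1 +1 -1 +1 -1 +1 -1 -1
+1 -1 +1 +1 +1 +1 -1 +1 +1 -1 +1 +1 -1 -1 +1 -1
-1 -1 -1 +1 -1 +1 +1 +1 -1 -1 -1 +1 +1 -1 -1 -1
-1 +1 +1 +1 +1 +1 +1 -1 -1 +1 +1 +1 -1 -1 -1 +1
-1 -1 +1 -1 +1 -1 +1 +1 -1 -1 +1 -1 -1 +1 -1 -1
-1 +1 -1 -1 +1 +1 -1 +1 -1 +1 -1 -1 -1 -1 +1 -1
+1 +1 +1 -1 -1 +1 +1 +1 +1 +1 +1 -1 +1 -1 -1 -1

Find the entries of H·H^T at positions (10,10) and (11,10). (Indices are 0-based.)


Row 10 of H: [1, -1, 1, 1, 1, 1, -1, 1, 1, -1, 1, 1, -1, -1, 1, -1].
Row 11 of H: [-1, -1, -1, 1, -1, 1, 1, 1, -1, -1, -1, 1, 1, -1, -1, -1].
(H·H^T)[10][10] = Σ_j H[10][j]·H[10][j] = (1)² + (-1)² + (1)² + (1)² + (1)² + (1)² + (-1)² + (1)² + (1)² + (-1)² + (1)² + (1)² + (-1)² + (-1)² + (1)² + (-1)² = 1 + 1 + 1 + 1 + 1 + 1 + 1 + 1 + 1 + 1 + 1 + 1 + 1 + 1 + 1 + 1 = 16.
(H·H^T)[11][10] = Σ_j H[11][j]·H[10][j] = (-1)·(1) + (-1)·(-1) + (-1)·(1) + (1)·(1) + (-1)·(1) + (1)·(1) + (1)·(-1) + (1)·(1) + (-1)·(1) + (-1)·(-1) + (-1)·(1) + (1)·(1) + (1)·(-1) + (-1)·(-1) + (-1)·(1) + (-1)·(-1) = -1 + 1 + -1 + 1 + -1 + 1 + -1 + 1 + -1 + 1 + -1 + 1 + -1 + 1 + -1 + 1 = 0.
So rows 11 and 10 are orthogonal; the diagonal entry equals n = 16.

(10,10) entry = 16; (11,10) entry = 0.


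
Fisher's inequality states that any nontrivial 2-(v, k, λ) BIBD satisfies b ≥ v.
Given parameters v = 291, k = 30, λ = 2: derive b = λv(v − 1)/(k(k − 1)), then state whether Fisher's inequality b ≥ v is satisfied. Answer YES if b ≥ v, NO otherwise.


r = λ(v − 1)/(k − 1) = 2·290/29 = 20.
b = vr/k = 291·20/30 = 194.
Fisher's inequality: b ≥ v ⇔ 194 ≥ 291? NO.

NO


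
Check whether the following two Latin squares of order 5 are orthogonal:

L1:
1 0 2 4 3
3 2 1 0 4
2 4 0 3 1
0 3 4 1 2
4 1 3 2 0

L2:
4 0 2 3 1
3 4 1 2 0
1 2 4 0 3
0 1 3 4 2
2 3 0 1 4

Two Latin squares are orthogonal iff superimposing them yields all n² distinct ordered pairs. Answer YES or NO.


Form the n² = 25 superimposed pairs (L1[i][j], L2[i][j]), row by row (rows and columns indexed from 0):
row 0: (1,4) (0,0) (2,2) (4,3) (3,1)
row 1: (3,3) (2,4) (1,1) (0,2) (4,0)
row 2: (2,1) (4,2) (0,4) (3,0) (1,3)
row 3: (0,0) (3,1) (4,3) (1,4) (2,2)
row 4: (4,2) (1,3) (3,0) (2,1) (0,4)
Orthogonality requires all 25 pairs distinct.
But the pair (0,0) repeats: cell (0,1) has L1 = 0, L2 = 0, and cell (3,0) has L1 = 0, L2 = 0.
A repeated pair means some other pair never occurs (only 15 distinct pairs out of 25), so the squares are not orthogonal.
Conclusion: NO.

NO


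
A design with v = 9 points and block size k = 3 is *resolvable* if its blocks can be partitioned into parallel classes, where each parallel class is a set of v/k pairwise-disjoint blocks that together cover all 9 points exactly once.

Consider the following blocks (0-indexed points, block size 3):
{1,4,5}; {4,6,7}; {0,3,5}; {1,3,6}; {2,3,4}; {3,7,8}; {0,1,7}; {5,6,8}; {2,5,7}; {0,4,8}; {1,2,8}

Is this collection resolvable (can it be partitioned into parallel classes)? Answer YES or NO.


v = 9, block size k = 3, number of blocks = 11.
For resolvability, blocks must partition into parallel classes of size v/k = 3.
Total blocks must therefore be a multiple of 3: 11 = 3·3 + 2 ⇒ not divisible ✗.
Resolvable? NO.

NO


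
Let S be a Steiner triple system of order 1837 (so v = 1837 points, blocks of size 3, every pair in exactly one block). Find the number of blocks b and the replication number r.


An STS(v) is a 2-(v, 3, 1) BIBD: block size k = 3, λ = 1.
Replication: r(k − 1) = λ(v − 1) ⇒ r·2 = 1837 − 1 = 1836 ⇒ r = 918.
Block count: b = v(v − 1)/6 = 1837·1836/6 = 3372732/6 = 562122.
(Check via bk = vr: 562122·3 = 1686366 = 1837·918 = 1686366 ✓.)

r = 918, b = 562122.


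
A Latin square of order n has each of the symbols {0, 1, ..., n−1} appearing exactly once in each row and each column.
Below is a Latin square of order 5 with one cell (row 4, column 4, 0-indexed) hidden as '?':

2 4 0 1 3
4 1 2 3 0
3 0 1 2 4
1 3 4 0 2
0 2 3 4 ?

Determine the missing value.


Row 4 contains symbols [0, 2, 3, 4] — missing [1].
Column 4 contains symbols [0, 2, 3, 4] — missing [1].
The missing symbol must appear in both missing sets; intersection = [1].
Therefore the hidden value is 1.

Missing value = 1.


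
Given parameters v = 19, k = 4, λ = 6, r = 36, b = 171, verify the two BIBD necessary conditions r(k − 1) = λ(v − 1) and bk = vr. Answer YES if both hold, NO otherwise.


Condition (i): r(k − 1) = 36·3 = 108; λ(v − 1) = 6·18 = 108. Match? YES.
Condition (ii): bk = 171·4 = 684; vr = 19·36 = 684. Match? YES.
Both conditions hold? YES.

YES


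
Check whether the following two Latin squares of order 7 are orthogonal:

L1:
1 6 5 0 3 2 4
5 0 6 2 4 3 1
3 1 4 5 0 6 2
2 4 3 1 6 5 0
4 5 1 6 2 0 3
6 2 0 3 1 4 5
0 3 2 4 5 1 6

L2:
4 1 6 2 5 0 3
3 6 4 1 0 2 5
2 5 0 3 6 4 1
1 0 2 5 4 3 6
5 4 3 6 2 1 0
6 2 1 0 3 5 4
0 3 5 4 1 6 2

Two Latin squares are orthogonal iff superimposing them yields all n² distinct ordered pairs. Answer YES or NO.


Form the n² = 49 superimposed pairs (L1[i][j], L2[i][j]), row by row (rows and columns indexed from 0):
row 0: (1,4) (6,1) (5,6) (0,2) (3,5) (2,0) (4,3)
row 1: (5,3) (0,6) (6,4) (2,1) (4,0) (3,2) (1,5)
row 2: (3,2) (1,5) (4,0) (5,3) (0,6) (6,4) (2,1)
row 3: (2,1) (4,0) (3,2) (1,5) (6,4) (5,3) (0,6)
row 4: (4,5) (5,4) (1,3) (6,6) (2,2) (0,1) (3,0)
row 5: (6,6) (2,2) (0,1) (3,0) (1,3) (4,5) (5,4)
row 6: (0,0) (3,3) (2,5) (4,4) (5,1) (1,6) (6,2)
Orthogonality requires all 49 pairs distinct.
But the pair (3,2) repeats: cell (1,5) has L1 = 3, L2 = 2, and cell (2,0) has L1 = 3, L2 = 2.
A repeated pair means some other pair never occurs (only 28 distinct pairs out of 49), so the squares are not orthogonal.
Conclusion: NO.

NO


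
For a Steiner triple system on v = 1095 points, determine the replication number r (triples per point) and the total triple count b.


An STS(v) is a 2-(v, 3, 1) BIBD: block size k = 3, λ = 1.
Replication: r(k − 1) = λ(v − 1) ⇒ r·2 = 1095 − 1 = 1094 ⇒ r = 547.
Block count: bk = vr ⇒ b·3 = 1095·547 = 598965 ⇒ b = 199655.

r = 547, b = 199655.


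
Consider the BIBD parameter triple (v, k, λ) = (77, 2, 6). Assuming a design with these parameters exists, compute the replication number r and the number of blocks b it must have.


Any 2-(v, k, λ) BIBD satisfies two necessary conditions:
  (i)  Each point sits in r blocks, and counting incidences through any fixed point gives r(k − 1) = λ(v − 1), so r = λ(v − 1)/(k − 1).
  (ii) Total incidences bk = vr, so b = vr/k.
Step 1: r = λ(v − 1)/(k − 1) = 6·(77 − 1)/(2 − 1) = 6·76/1 = 456/1 = 456.
Step 2: b = vr/k = 77·456/2 = 35112/2 = 17556.
Check integrality: r = 456 ∈ Z ✓, b = 17556 ∈ Z ✓.
(These identities are necessary conditions: they determine r and b for any design with these parameters, but do not by themselves prove that one exists.)

r = 456, b = 17556.


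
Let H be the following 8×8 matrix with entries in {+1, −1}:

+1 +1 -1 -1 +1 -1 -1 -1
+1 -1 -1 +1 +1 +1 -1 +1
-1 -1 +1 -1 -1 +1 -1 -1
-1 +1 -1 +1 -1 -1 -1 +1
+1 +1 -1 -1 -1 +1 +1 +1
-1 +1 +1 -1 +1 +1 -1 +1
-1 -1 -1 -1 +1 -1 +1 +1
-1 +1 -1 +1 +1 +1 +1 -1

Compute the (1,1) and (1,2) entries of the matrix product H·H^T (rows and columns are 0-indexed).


Row 1 of H: [1, -1, -1, 1, 1, 1, -1, 1].
Row 2 of H: [-1, -1, 1, -1, -1, 1, -1, -1].
(H·H^T)[1][1] = Σ_j H[1][j]·H[1][j] = (1)² + (-1)² + (-1)² + (1)² + (1)² + (1)² + (-1)² + (1)² = 1 + 1 + 1 + 1 + 1 + 1 + 1 + 1 = 8.
(H·H^T)[1][2] = Σ_j H[1][j]·H[2][j] = (1)·(-1) + (-1)·(-1) + (-1)·(1) + (1)·(-1) + (1)·(-1) + (1)·(1) + (-1)·(-1) + (1)·(-1) = -1 + 1 + -1 + -1 + -1 + 1 + 1 + -1 = -2.
Rows 1 and 2 are not orthogonal (dot product = -2 ≠ 0), so H is not a Hadamard matrix.

(1,1) entry = 8; (1,2) entry = -2.


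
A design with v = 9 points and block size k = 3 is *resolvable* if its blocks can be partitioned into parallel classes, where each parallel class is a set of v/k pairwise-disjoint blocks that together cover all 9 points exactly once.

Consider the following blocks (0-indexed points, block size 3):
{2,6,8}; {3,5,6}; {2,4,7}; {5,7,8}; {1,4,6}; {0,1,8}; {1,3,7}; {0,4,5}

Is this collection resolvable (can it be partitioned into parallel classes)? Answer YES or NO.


v = 9, block size k = 3, number of blocks = 8.
For resolvability, blocks must partition into parallel classes of size v/k = 3.
Total blocks must therefore be a multiple of 3: 8 = 3·2 + 2 ⇒ not divisible ✗.
Resolvable? NO.

NO


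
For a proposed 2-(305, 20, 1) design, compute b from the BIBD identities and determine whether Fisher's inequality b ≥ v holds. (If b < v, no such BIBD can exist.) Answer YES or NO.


b = λv(v − 1)/(k(k − 1)) = 1·305·304/(20·19) = 92720/380 = 244.
Compare with v = 305: b < v, so Fisher's inequality fails.

NO


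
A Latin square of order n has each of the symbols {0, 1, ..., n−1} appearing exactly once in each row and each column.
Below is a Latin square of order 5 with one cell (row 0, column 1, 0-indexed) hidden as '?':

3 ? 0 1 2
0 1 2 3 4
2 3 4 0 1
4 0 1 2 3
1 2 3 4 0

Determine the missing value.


Row 0 contains symbols [0, 1, 2, 3] — missing [4].
Column 1 contains symbols [0, 1, 2, 3] — missing [4].
The missing symbol must appear in both missing sets; intersection = [4].
Therefore the hidden value is 4.

Missing value = 4.


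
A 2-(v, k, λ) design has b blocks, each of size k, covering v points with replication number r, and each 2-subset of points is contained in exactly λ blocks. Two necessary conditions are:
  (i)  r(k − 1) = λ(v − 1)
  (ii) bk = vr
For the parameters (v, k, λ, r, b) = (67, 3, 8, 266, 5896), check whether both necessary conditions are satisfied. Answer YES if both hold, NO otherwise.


Condition (i): r(k − 1) = 266·2 = 532; λ(v − 1) = 8·66 = 528. Match? NO.
Condition (ii): bk = 5896·3 = 17688; vr = 67·266 = 17822. Match? NO.
Both conditions hold? NO.

NO


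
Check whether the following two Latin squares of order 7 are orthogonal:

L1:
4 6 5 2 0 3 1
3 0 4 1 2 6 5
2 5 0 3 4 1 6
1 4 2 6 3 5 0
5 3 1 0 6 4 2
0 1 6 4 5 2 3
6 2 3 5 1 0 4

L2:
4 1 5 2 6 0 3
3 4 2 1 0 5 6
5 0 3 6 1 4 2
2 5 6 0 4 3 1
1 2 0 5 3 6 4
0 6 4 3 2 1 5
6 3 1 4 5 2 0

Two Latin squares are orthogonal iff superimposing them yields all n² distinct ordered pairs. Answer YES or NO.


Form the n² = 49 superimposed pairs (L1[i][j], L2[i][j]), row by row (rows and columns indexed from 0):
row 0: (4,4) (6,1) (5,5) (2,2) (0,6) (3,0) (1,3)
row 1: (3,3) (0,4) (4,2) (1,1) (2,0) (6,5) (5,6)
row 2: (2,5) (5,0) (0,3) (3,6) (4,1) (1,4) (6,2)
row 3: (1,2) (4,5) (2,6) (6,0) (3,4) (5,3) (0,1)
row 4: (5,1) (3,2) (1,0) (0,5) (6,3) (4,6) (2,4)
row 5: (0,0) (1,6) (6,4) (4,3) (5,2) (2,1) (3,5)
row 6: (6,6) (2,3) (3,1) (5,4) (1,5) (0,2) (4,0)
Orthogonality requires all 49 pairs distinct.
Check by first coordinate: for each symbol s of L1, list the L2 entries in the n cells where L1 = s; they must all differ.
  L1 = 0: L2 entries (in reading order) 6, 4, 3, 1, 5, 0, 2 — all 7 distinct ✓
  L1 = 1: L2 entries (in reading order) 3, 1, 4, 2, 0, 6, 5 — all 7 distinct ✓
  L1 = 2: L2 entries (in reading order) 2, 0, 5, 6, 4, 1, 3 — all 7 distinct ✓
  L1 = 3: L2 entries (in reading order) 0, 3, 6, 4, 2, 5, 1 — all 7 distinct ✓
  L1 = 4: L2 entries (in reading order) 4, 2, 1, 5, 6, 3, 0 — all 7 distinct ✓
  L1 = 5: L2 entries (in reading order) 5, 6, 0, 3, 1, 2, 4 — all 7 distinct ✓
  L1 = 6: L2 entries (in reading order) 1, 5, 2, 0, 3, 4, 6 — all 7 distinct ✓
Every symbol of L1 meets every symbol of L2 exactly once, so all 49 pairs are distinct (49 of 49).
Conclusion: YES.

YES


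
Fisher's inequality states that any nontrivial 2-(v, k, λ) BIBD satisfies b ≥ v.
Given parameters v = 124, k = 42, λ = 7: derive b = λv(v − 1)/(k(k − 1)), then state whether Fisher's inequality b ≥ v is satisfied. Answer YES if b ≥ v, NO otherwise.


b = λv(v − 1)/(k(k − 1)) = 7·124·123/(42·41) = 106764/1722 = 62.
Compare with v = 124: b < v, so Fisher's inequality fails.

NO


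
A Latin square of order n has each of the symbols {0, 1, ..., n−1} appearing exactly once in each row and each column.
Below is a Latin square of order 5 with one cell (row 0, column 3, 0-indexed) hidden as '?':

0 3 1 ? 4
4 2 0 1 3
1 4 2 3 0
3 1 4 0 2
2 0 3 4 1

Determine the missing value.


Row 0 contains symbols [0, 1, 3, 4] — missing [2].
Column 3 contains symbols [0, 1, 3, 4] — missing [2].
The missing symbol must appear in both missing sets; intersection = [2].
Therefore the hidden value is 2.

Missing value = 2.


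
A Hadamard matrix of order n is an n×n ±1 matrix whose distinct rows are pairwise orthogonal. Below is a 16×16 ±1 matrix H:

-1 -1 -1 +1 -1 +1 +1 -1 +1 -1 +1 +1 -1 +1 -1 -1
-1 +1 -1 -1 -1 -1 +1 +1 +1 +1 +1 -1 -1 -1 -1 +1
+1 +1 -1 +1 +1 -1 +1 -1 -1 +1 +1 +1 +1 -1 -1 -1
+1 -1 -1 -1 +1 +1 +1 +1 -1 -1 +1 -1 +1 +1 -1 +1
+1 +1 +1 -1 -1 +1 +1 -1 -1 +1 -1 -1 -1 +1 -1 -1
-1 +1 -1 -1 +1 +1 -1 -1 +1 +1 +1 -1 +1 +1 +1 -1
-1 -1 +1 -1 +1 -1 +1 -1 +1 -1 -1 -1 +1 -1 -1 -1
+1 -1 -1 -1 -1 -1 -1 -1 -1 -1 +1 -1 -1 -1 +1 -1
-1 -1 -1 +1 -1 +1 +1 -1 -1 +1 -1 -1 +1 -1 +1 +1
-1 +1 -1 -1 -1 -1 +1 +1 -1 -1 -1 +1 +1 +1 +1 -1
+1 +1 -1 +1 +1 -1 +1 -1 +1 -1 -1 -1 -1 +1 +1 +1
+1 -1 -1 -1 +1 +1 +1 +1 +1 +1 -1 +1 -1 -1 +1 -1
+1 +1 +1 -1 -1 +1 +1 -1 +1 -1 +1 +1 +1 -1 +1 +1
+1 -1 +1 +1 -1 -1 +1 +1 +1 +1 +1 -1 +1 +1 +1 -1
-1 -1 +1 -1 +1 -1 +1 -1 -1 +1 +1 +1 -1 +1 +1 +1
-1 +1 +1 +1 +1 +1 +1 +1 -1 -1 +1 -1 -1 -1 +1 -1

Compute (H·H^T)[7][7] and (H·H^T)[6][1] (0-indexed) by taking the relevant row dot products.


Row 1 of H: [-1, 1, -1, -1, -1, -1, 1, 1, 1, 1, 1, -1, -1, -1, -1, 1].
Row 6 of H: [-1, -1, 1, -1, 1, -1, 1, -1, 1, -1, -1, -1, 1, -1, -1, -1].
Row 7 of H: [1, -1, -1, -1, -1, -1, -1, -1, -1, -1, 1, -1, -1, -1, 1, -1].
(H·H^T)[7][7] = Σ_j H[7][j]·H[7][j] = (1)² + (-1)² + (-1)² + (-1)² + (-1)² + (-1)² + (-1)² + (-1)² + (-1)² + (-1)² + (1)² + (-1)² + (-1)² + (-1)² + (1)² + (-1)² = 1 + 1 + 1 + 1 + 1 + 1 + 1 + 1 + 1 + 1 + 1 + 1 + 1 + 1 + 1 + 1 = 16.
(H·H^T)[6][1] = Σ_j H[6][j]·H[1][j] = (-1)·(-1) + (-1)·(1) + (1)·(-1) + (-1)·(-1) + (1)·(-1) + (-1)·(-1) + (1)·(1) + (-1)·(1) + (1)·(1) + (-1)·(1) + (-1)·(1) + (-1)·(-1) + (1)·(-1) + (-1)·(-1) + (-1)·(-1) + (-1)·(1) = 1 + -1 + -1 + 1 + -1 + 1 + 1 + -1 + 1 + -1 + -1 + 1 + -1 + 1 + 1 + -1 = 0.
So rows 6 and 1 are orthogonal; the diagonal entry equals n = 16.

(7,7) entry = 16; (6,1) entry = 0.


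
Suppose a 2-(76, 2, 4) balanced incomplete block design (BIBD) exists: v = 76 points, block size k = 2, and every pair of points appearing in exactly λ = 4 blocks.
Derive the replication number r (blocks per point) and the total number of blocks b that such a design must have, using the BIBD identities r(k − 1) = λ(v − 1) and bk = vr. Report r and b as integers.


Any 2-(v, k, λ) BIBD satisfies two necessary conditions:
  (i)  Each point sits in r blocks, and counting incidences through any fixed point gives r(k − 1) = λ(v − 1), so r = λ(v − 1)/(k − 1).
  (ii) Total incidences bk = vr, so b = vr/k.
Step 1: r = λ(v − 1)/(k − 1) = 4·(76 − 1)/(2 − 1) = 4·75/1 = 300/1 = 300.
Step 2: b = vr/k = 76·300/2 = 22800/2 = 11400.
Check integrality: r = 300 ∈ Z ✓, b = 11400 ∈ Z ✓.
(These identities are necessary conditions: they determine r and b for any design with these parameters, but do not by themselves prove that one exists.)

r = 300, b = 11400.


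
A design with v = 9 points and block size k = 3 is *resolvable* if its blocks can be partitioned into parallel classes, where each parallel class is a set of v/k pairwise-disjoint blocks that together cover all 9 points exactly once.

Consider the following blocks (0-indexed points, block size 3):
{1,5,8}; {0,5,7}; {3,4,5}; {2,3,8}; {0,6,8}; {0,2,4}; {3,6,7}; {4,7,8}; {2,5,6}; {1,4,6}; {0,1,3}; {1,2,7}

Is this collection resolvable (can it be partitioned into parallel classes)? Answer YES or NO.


v = 9, block size k = 3, number of blocks = 12.
For resolvability, blocks must partition into parallel classes of size v/k = 3.
Total blocks must therefore be a multiple of 3: 12 = 3·4 + 0 ⇒ divisible ✓.
Greedy packing gives 4 candidate class(es). Each should be a full parallel class (size 3, covers all 9 points).
  Class 1 (3 blocks): {1,5,8}; {0,2,4}; {3,6,7}. Points covered: [0, 1, 2, 3, 4, 5, 6, 7, 8].
  Class 2 (3 blocks): {0,5,7}; {2,3,8}; {1,4,6}. Points covered: [0, 1, 2, 3, 4, 5, 6, 7, 8].
  Class 3 (3 blocks): {3,4,5}; {0,6,8}; {1,2,7}. Points covered: [0, 1, 2, 3, 4, 5, 6, 7, 8].
  Class 4 (3 blocks): {4,7,8}; {2,5,6}; {0,1,3}. Points covered: [0, 1, 2, 3, 4, 5, 6, 7, 8].
All classes full (size 3)? YES. All classes cover every point? YES.
Resolvable? YES.

YES


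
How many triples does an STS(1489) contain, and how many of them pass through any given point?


An STS(v) is a 2-(v, 3, 1) BIBD: block size k = 3, λ = 1.
Replication: r(k − 1) = λ(v − 1) ⇒ r·2 = 1489 − 1 = 1488 ⇒ r = 744.
Block count: b = v(v − 1)/6 = 1489·1488/6 = 2215632/6 = 369272.
(Check via bk = vr: 369272·3 = 1107816 = 1489·744 = 1107816 ✓.)

r = 744, b = 369272.


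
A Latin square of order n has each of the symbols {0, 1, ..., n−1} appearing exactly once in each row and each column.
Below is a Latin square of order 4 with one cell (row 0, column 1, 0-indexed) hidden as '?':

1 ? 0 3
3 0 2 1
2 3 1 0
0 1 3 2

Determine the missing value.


Row 0 contains symbols [0, 1, 3] — missing [2].
Column 1 contains symbols [0, 1, 3] — missing [2].
The missing symbol must appear in both missing sets; intersection = [2].
Therefore the hidden value is 2.

Missing value = 2.


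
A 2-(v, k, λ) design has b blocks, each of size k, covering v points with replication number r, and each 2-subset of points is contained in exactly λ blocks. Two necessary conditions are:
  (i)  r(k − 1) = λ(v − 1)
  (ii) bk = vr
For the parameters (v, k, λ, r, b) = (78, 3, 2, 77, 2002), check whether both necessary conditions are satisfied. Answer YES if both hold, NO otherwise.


Condition (i): r(k − 1) = 77·2 = 154; λ(v − 1) = 2·77 = 154. Match? YES.
Condition (ii): bk = 2002·3 = 6006; vr = 78·77 = 6006. Match? YES.
Both conditions hold? YES.

YES


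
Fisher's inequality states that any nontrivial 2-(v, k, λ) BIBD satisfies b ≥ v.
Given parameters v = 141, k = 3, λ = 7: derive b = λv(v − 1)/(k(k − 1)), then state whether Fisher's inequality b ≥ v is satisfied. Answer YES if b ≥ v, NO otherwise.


r = λ(v − 1)/(k − 1) = 7·140/2 = 490.
b = vr/k = 141·490/3 = 23030.
Fisher's inequality: b ≥ v ⇔ 23030 ≥ 141? YES.

YES


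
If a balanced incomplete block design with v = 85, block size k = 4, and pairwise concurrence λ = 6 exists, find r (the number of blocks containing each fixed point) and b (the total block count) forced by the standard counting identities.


Any 2-(v, k, λ) BIBD satisfies two necessary conditions:
  (i)  Each point sits in r blocks, and counting incidences through any fixed point gives r(k − 1) = λ(v − 1), so r = λ(v − 1)/(k − 1).
  (ii) Total incidences bk = vr, so b = vr/k.
Step 1: r = λ(v − 1)/(k − 1) = 6·(85 − 1)/(4 − 1) = 6·84/3 = 504/3 = 168.
Step 2: b = vr/k = 85·168/4 = 14280/4 = 3570.
Check integrality: r = 168 ∈ Z ✓, b = 3570 ∈ Z ✓.
(These identities are necessary conditions: they determine r and b for any design with these parameters, but do not by themselves prove that one exists.)

r = 168, b = 3570.


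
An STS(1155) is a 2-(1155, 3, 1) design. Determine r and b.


An STS(v) is a 2-(v, 3, 1) BIBD: block size k = 3, λ = 1.
Replication: r(k − 1) = λ(v − 1) ⇒ r·2 = 1155 − 1 = 1154 ⇒ r = 577.
Block count: bk = vr ⇒ b·3 = 1155·577 = 666435 ⇒ b = 222145.
(Check via b = v(v − 1)/6 = 1155·1154/6 = 1332870/6 = 222145.)

r = 577, b = 222145.


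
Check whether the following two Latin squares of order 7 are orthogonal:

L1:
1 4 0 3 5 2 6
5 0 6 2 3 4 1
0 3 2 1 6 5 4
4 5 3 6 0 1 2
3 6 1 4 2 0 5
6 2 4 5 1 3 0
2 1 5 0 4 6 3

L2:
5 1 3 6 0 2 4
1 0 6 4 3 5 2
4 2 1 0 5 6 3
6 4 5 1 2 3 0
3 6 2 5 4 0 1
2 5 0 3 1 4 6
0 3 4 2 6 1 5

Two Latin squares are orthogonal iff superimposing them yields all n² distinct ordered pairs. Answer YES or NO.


Form the n² = 49 superimposed pairs (L1[i][j], L2[i][j]), row by row (rows and columns indexed from 0):
row 0: (1,5) (4,1) (0,3) (3,6) (5,0) (2,2) (6,4)
row 1: (5,1) (0,0) (6,6) (2,4) (3,3) (4,5) (1,2)
row 2: (0,4) (3,2) (2,1) (1,0) (6,5) (5,6) (4,3)
row 3: (4,6) (5,4) (3,5) (6,1) (0,2) (1,3) (2,0)
row 4: (3,3) (6,6) (1,2) (4,5) (2,4) (0,0) (5,1)
row 5: (6,2) (2,5) (4,0) (5,3) (1,1) (3,4) (0,6)
row 6: (2,0) (1,3) (5,4) (0,2) (4,6) (6,1) (3,5)
Orthogonality requires all 49 pairs distinct.
But the pair (3,3) repeats: cell (1,4) has L1 = 3, L2 = 3, and cell (4,0) has L1 = 3, L2 = 3.
A repeated pair means some other pair never occurs (only 35 distinct pairs out of 49), so the squares are not orthogonal.
Conclusion: NO.

NO


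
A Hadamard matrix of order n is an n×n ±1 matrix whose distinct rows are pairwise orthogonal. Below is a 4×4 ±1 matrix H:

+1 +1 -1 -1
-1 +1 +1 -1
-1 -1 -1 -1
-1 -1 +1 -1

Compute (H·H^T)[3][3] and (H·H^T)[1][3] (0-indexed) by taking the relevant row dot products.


Row 1 of H: [-1, 1, 1, -1].
Row 3 of H: [-1, -1, 1, -1].
(H·H^T)[3][3] = Σ_j H[3][j]·H[3][j] = (-1)² + (-1)² + (1)² + (-1)² = 1 + 1 + 1 + 1 = 4.
(H·H^T)[1][3] = Σ_j H[1][j]·H[3][j] = (-1)·(-1) + (1)·(-1) + (1)·(1) + (-1)·(-1) = 1 + -1 + 1 + 1 = 2.
Rows 1 and 3 are not orthogonal (dot product = 2 ≠ 0), so H is not a Hadamard matrix.

(3,3) entry = 4; (1,3) entry = 2.


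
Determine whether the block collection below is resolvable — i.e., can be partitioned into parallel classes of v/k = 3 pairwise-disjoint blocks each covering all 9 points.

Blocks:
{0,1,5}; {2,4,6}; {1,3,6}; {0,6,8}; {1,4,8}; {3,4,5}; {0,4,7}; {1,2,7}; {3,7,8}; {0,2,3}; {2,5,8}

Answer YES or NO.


v = 9, block size k = 3, number of blocks = 11.
For resolvability, blocks must partition into parallel classes of size v/k = 3.
Total blocks must therefore be a multiple of 3: 11 = 3·3 + 2 ⇒ not divisible ✗.
Resolvable? NO.

NO


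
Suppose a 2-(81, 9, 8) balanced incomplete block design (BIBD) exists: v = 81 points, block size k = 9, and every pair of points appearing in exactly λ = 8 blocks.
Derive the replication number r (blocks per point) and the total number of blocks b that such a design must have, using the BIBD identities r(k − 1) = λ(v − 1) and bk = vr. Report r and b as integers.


Any 2-(v, k, λ) BIBD satisfies two necessary conditions:
  (i)  Each point sits in r blocks, and counting incidences through any fixed point gives r(k − 1) = λ(v − 1), so r = λ(v − 1)/(k − 1).
  (ii) Total incidences bk = vr, so b = vr/k.
Step 1: r = λ(v − 1)/(k − 1) = 8·(81 − 1)/(9 − 1) = 8·80/8 = 640/8 = 80.
Step 2: b = vr/k = 81·80/9 = 6480/9 = 720.
Check integrality: r = 80 ∈ Z ✓, b = 720 ∈ Z ✓.
(These identities are necessary conditions: they determine r and b for any design with these parameters, but do not by themselves prove that one exists.)

r = 80, b = 720.


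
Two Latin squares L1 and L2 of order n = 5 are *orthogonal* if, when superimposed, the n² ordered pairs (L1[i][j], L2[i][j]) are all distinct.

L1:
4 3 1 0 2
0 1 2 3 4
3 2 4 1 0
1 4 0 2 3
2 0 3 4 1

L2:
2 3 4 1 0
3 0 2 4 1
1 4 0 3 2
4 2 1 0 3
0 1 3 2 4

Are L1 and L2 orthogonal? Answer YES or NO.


Form the n² = 25 superimposed pairs (L1[i][j], L2[i][j]), row by row (rows and columns indexed from 0):
row 0: (4,2) (3,3) (1,4) (0,1) (2,0)
row 1: (0,3) (1,0) (2,2) (3,4) (4,1)
row 2: (3,1) (2,4) (4,0) (1,3) (0,2)
row 3: (1,4) (4,2) (0,1) (2,0) (3,3)
row 4: (2,0) (0,1) (3,3) (4,2) (1,4)
Orthogonality requires all 25 pairs distinct.
But the pair (1,4) repeats: cell (0,2) has L1 = 1, L2 = 4, and cell (3,0) has L1 = 1, L2 = 4.
A repeated pair means some other pair never occurs (only 15 distinct pairs out of 25), so the squares are not orthogonal.
Conclusion: NO.

NO


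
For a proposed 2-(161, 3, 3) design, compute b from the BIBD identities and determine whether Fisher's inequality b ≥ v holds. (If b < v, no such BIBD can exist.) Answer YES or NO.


b = λv(v − 1)/(k(k − 1)) = 3·161·160/(3·2) = 77280/6 = 12880.
Compare with v = 161: b ≥ v, so Fisher's inequality holds.

YES


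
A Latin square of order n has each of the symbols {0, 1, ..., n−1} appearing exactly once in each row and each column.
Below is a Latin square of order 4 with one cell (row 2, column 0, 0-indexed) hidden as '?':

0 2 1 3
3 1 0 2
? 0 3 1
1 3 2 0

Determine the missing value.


Row 2 contains symbols [0, 1, 3] — missing [2].
Column 0 contains symbols [0, 1, 3] — missing [2].
The missing symbol must appear in both missing sets; intersection = [2].
Therefore the hidden value is 2.

Missing value = 2.
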